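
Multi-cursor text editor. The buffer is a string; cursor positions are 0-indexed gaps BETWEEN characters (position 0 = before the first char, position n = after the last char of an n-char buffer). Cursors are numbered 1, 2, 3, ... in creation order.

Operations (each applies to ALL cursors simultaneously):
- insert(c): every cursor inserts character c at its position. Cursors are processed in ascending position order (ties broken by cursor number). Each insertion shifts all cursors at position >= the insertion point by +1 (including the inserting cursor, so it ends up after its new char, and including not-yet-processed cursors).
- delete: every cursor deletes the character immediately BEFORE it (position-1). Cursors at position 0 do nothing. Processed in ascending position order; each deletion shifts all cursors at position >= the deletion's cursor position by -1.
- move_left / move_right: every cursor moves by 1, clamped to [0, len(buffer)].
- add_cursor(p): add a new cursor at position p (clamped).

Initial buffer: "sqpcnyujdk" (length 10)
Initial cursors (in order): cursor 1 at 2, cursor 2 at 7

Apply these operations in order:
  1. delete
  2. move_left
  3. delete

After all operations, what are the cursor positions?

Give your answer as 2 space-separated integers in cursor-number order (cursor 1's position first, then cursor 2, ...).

Answer: 0 3

Derivation:
After op 1 (delete): buffer="spcnyjdk" (len 8), cursors c1@1 c2@5, authorship ........
After op 2 (move_left): buffer="spcnyjdk" (len 8), cursors c1@0 c2@4, authorship ........
After op 3 (delete): buffer="spcyjdk" (len 7), cursors c1@0 c2@3, authorship .......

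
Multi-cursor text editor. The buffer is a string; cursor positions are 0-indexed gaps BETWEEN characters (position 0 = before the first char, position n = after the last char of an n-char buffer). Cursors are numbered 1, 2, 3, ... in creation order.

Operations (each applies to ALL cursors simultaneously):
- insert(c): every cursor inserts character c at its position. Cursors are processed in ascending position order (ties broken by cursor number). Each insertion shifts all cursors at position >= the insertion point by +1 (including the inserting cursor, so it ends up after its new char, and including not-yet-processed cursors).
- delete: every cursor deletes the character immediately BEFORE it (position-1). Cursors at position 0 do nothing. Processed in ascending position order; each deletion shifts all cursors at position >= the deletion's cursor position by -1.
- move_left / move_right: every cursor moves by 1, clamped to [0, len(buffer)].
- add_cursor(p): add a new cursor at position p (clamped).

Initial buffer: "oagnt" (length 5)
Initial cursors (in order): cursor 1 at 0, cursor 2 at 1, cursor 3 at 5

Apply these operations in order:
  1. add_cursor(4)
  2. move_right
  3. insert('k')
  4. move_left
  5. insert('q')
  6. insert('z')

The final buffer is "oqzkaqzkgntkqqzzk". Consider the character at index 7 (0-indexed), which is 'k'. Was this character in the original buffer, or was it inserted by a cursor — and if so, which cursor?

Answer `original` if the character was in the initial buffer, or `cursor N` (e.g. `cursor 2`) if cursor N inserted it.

After op 1 (add_cursor(4)): buffer="oagnt" (len 5), cursors c1@0 c2@1 c4@4 c3@5, authorship .....
After op 2 (move_right): buffer="oagnt" (len 5), cursors c1@1 c2@2 c3@5 c4@5, authorship .....
After op 3 (insert('k')): buffer="okakgntkk" (len 9), cursors c1@2 c2@4 c3@9 c4@9, authorship .1.2...34
After op 4 (move_left): buffer="okakgntkk" (len 9), cursors c1@1 c2@3 c3@8 c4@8, authorship .1.2...34
After op 5 (insert('q')): buffer="oqkaqkgntkqqk" (len 13), cursors c1@2 c2@5 c3@12 c4@12, authorship .11.22...3344
After op 6 (insert('z')): buffer="oqzkaqzkgntkqqzzk" (len 17), cursors c1@3 c2@7 c3@16 c4@16, authorship .111.222...334344
Authorship (.=original, N=cursor N): . 1 1 1 . 2 2 2 . . . 3 3 4 3 4 4
Index 7: author = 2

Answer: cursor 2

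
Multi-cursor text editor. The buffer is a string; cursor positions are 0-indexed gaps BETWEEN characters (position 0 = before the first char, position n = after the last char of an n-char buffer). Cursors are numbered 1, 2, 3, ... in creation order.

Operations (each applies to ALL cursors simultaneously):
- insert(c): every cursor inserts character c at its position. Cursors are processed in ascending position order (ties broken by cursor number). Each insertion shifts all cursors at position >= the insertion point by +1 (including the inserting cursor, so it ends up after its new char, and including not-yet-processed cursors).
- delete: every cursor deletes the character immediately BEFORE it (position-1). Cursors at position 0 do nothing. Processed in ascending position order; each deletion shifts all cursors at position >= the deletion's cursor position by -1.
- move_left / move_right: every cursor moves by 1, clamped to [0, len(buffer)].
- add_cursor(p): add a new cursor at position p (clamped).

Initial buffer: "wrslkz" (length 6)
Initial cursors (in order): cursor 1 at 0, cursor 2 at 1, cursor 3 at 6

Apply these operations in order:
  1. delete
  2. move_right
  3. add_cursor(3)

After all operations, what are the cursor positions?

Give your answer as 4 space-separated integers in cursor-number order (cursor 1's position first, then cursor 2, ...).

After op 1 (delete): buffer="rslk" (len 4), cursors c1@0 c2@0 c3@4, authorship ....
After op 2 (move_right): buffer="rslk" (len 4), cursors c1@1 c2@1 c3@4, authorship ....
After op 3 (add_cursor(3)): buffer="rslk" (len 4), cursors c1@1 c2@1 c4@3 c3@4, authorship ....

Answer: 1 1 4 3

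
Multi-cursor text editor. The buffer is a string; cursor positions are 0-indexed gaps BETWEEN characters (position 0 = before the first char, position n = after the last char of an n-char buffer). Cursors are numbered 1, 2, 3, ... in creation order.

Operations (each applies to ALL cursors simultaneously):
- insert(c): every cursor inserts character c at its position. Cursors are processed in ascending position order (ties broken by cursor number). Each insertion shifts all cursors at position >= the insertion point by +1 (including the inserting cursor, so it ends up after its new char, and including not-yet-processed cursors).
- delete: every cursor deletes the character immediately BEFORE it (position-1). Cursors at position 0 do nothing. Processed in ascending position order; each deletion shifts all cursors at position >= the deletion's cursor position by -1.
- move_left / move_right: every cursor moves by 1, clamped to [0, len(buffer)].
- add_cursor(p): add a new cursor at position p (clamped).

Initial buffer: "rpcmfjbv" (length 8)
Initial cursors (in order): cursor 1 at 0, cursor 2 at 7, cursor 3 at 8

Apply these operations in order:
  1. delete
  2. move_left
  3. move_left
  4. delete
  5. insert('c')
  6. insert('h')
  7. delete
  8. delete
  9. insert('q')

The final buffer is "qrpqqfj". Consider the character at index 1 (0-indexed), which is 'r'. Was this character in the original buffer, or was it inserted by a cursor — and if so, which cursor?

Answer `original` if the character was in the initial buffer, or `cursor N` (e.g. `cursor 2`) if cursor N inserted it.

After op 1 (delete): buffer="rpcmfj" (len 6), cursors c1@0 c2@6 c3@6, authorship ......
After op 2 (move_left): buffer="rpcmfj" (len 6), cursors c1@0 c2@5 c3@5, authorship ......
After op 3 (move_left): buffer="rpcmfj" (len 6), cursors c1@0 c2@4 c3@4, authorship ......
After op 4 (delete): buffer="rpfj" (len 4), cursors c1@0 c2@2 c3@2, authorship ....
After op 5 (insert('c')): buffer="crpccfj" (len 7), cursors c1@1 c2@5 c3@5, authorship 1..23..
After op 6 (insert('h')): buffer="chrpcchhfj" (len 10), cursors c1@2 c2@8 c3@8, authorship 11..2323..
After op 7 (delete): buffer="crpccfj" (len 7), cursors c1@1 c2@5 c3@5, authorship 1..23..
After op 8 (delete): buffer="rpfj" (len 4), cursors c1@0 c2@2 c3@2, authorship ....
After op 9 (insert('q')): buffer="qrpqqfj" (len 7), cursors c1@1 c2@5 c3@5, authorship 1..23..
Authorship (.=original, N=cursor N): 1 . . 2 3 . .
Index 1: author = original

Answer: original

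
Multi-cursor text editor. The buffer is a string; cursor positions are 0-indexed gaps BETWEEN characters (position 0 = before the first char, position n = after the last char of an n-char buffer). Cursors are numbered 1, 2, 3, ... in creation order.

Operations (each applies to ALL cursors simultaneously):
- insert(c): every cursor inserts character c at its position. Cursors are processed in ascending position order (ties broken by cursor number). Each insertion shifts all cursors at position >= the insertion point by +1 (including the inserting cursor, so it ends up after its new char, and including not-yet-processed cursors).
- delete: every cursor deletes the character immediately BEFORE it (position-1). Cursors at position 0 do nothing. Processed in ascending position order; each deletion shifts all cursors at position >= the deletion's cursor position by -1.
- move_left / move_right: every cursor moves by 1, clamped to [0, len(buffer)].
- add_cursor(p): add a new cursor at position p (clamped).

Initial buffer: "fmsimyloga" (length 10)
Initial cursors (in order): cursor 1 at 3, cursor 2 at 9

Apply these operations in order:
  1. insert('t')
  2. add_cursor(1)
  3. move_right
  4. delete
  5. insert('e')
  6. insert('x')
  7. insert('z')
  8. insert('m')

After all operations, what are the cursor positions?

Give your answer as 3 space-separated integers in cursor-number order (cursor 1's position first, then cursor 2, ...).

Answer: 11 21 5

Derivation:
After op 1 (insert('t')): buffer="fmstimylogta" (len 12), cursors c1@4 c2@11, authorship ...1......2.
After op 2 (add_cursor(1)): buffer="fmstimylogta" (len 12), cursors c3@1 c1@4 c2@11, authorship ...1......2.
After op 3 (move_right): buffer="fmstimylogta" (len 12), cursors c3@2 c1@5 c2@12, authorship ...1......2.
After op 4 (delete): buffer="fstmylogt" (len 9), cursors c3@1 c1@3 c2@9, authorship ..1.....2
After op 5 (insert('e')): buffer="festemylogte" (len 12), cursors c3@2 c1@5 c2@12, authorship .3.11.....22
After op 6 (insert('x')): buffer="fexstexmylogtex" (len 15), cursors c3@3 c1@7 c2@15, authorship .33.111.....222
After op 7 (insert('z')): buffer="fexzstexzmylogtexz" (len 18), cursors c3@4 c1@9 c2@18, authorship .333.1111.....2222
After op 8 (insert('m')): buffer="fexzmstexzmmylogtexzm" (len 21), cursors c3@5 c1@11 c2@21, authorship .3333.11111.....22222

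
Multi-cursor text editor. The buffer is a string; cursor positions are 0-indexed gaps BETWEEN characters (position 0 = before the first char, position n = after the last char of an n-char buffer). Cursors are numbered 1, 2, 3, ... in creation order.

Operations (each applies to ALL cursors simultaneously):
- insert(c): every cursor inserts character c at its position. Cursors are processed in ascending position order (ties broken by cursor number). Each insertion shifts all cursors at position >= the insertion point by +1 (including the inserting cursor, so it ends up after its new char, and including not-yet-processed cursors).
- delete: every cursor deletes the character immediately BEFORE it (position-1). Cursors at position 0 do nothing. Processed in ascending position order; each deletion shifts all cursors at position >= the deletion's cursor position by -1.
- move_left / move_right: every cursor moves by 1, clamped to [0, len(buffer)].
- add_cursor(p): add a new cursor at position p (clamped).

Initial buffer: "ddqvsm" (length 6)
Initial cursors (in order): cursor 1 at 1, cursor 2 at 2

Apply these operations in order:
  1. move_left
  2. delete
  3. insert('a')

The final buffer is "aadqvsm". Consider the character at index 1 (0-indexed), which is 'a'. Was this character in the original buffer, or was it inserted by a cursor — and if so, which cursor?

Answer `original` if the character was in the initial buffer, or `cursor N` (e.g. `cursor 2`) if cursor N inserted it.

Answer: cursor 2

Derivation:
After op 1 (move_left): buffer="ddqvsm" (len 6), cursors c1@0 c2@1, authorship ......
After op 2 (delete): buffer="dqvsm" (len 5), cursors c1@0 c2@0, authorship .....
After op 3 (insert('a')): buffer="aadqvsm" (len 7), cursors c1@2 c2@2, authorship 12.....
Authorship (.=original, N=cursor N): 1 2 . . . . .
Index 1: author = 2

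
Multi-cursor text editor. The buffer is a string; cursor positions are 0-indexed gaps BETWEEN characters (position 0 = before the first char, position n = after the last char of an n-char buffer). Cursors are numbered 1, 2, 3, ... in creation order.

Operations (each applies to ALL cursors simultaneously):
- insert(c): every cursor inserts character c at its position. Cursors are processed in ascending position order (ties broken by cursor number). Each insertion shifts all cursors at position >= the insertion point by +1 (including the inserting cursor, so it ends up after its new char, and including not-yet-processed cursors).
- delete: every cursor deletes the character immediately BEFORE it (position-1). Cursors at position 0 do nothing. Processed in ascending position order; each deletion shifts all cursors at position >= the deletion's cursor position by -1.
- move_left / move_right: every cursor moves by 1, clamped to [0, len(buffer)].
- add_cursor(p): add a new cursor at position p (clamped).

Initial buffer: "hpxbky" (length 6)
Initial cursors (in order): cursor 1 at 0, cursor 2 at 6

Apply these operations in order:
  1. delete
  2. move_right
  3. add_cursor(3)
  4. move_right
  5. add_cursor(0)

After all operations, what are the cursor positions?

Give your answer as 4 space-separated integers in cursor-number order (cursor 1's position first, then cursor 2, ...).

After op 1 (delete): buffer="hpxbk" (len 5), cursors c1@0 c2@5, authorship .....
After op 2 (move_right): buffer="hpxbk" (len 5), cursors c1@1 c2@5, authorship .....
After op 3 (add_cursor(3)): buffer="hpxbk" (len 5), cursors c1@1 c3@3 c2@5, authorship .....
After op 4 (move_right): buffer="hpxbk" (len 5), cursors c1@2 c3@4 c2@5, authorship .....
After op 5 (add_cursor(0)): buffer="hpxbk" (len 5), cursors c4@0 c1@2 c3@4 c2@5, authorship .....

Answer: 2 5 4 0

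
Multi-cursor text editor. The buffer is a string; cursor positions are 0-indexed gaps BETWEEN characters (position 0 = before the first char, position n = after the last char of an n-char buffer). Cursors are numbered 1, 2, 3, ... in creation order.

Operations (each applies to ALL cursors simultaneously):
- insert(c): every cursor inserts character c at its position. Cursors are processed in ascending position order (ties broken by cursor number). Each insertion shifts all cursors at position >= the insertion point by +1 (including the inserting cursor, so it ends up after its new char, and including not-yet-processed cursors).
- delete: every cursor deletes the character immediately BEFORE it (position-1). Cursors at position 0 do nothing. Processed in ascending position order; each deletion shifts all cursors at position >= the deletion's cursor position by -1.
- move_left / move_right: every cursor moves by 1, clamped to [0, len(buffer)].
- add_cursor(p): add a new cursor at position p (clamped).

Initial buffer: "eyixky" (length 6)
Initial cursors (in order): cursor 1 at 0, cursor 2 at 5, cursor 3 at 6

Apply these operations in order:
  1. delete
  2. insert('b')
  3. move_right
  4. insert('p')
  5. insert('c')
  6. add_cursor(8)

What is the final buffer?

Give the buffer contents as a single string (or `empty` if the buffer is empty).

After op 1 (delete): buffer="eyix" (len 4), cursors c1@0 c2@4 c3@4, authorship ....
After op 2 (insert('b')): buffer="beyixbb" (len 7), cursors c1@1 c2@7 c3@7, authorship 1....23
After op 3 (move_right): buffer="beyixbb" (len 7), cursors c1@2 c2@7 c3@7, authorship 1....23
After op 4 (insert('p')): buffer="bepyixbbpp" (len 10), cursors c1@3 c2@10 c3@10, authorship 1.1...2323
After op 5 (insert('c')): buffer="bepcyixbbppcc" (len 13), cursors c1@4 c2@13 c3@13, authorship 1.11...232323
After op 6 (add_cursor(8)): buffer="bepcyixbbppcc" (len 13), cursors c1@4 c4@8 c2@13 c3@13, authorship 1.11...232323

Answer: bepcyixbbppcc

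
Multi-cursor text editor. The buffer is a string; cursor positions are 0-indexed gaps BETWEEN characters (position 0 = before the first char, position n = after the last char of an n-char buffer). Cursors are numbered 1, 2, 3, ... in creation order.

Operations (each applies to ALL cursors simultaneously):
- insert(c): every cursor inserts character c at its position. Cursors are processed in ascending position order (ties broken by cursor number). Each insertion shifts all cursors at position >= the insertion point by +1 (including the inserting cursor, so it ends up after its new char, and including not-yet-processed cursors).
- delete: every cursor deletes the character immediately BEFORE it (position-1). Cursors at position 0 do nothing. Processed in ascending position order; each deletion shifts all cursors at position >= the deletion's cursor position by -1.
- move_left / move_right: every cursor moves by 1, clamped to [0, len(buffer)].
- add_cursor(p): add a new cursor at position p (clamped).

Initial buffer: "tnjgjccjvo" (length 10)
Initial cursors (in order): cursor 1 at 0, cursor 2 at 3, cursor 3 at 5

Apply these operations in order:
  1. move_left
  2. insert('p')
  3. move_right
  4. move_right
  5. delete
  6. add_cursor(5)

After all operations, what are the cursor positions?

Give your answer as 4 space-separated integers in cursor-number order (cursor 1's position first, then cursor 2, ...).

Answer: 2 4 6 5

Derivation:
After op 1 (move_left): buffer="tnjgjccjvo" (len 10), cursors c1@0 c2@2 c3@4, authorship ..........
After op 2 (insert('p')): buffer="ptnpjgpjccjvo" (len 13), cursors c1@1 c2@4 c3@7, authorship 1..2..3......
After op 3 (move_right): buffer="ptnpjgpjccjvo" (len 13), cursors c1@2 c2@5 c3@8, authorship 1..2..3......
After op 4 (move_right): buffer="ptnpjgpjccjvo" (len 13), cursors c1@3 c2@6 c3@9, authorship 1..2..3......
After op 5 (delete): buffer="ptpjpjcjvo" (len 10), cursors c1@2 c2@4 c3@6, authorship 1.2.3.....
After op 6 (add_cursor(5)): buffer="ptpjpjcjvo" (len 10), cursors c1@2 c2@4 c4@5 c3@6, authorship 1.2.3.....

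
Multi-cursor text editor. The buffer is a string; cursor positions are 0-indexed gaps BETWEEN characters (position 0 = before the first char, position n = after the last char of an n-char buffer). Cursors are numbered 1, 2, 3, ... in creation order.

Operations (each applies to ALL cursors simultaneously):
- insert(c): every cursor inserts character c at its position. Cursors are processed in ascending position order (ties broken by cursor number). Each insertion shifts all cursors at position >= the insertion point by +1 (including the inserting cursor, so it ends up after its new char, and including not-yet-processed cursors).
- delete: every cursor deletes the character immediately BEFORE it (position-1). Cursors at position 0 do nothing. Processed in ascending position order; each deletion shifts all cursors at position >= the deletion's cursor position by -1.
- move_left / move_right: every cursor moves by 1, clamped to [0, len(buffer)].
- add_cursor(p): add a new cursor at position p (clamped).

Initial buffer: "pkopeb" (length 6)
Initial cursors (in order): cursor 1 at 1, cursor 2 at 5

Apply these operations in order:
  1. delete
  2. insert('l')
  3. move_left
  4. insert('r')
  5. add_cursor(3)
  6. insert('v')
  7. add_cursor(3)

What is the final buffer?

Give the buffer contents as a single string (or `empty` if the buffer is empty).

Answer: rvlkvoprvlb

Derivation:
After op 1 (delete): buffer="kopb" (len 4), cursors c1@0 c2@3, authorship ....
After op 2 (insert('l')): buffer="lkoplb" (len 6), cursors c1@1 c2@5, authorship 1...2.
After op 3 (move_left): buffer="lkoplb" (len 6), cursors c1@0 c2@4, authorship 1...2.
After op 4 (insert('r')): buffer="rlkoprlb" (len 8), cursors c1@1 c2@6, authorship 11...22.
After op 5 (add_cursor(3)): buffer="rlkoprlb" (len 8), cursors c1@1 c3@3 c2@6, authorship 11...22.
After op 6 (insert('v')): buffer="rvlkvoprvlb" (len 11), cursors c1@2 c3@5 c2@9, authorship 111.3..222.
After op 7 (add_cursor(3)): buffer="rvlkvoprvlb" (len 11), cursors c1@2 c4@3 c3@5 c2@9, authorship 111.3..222.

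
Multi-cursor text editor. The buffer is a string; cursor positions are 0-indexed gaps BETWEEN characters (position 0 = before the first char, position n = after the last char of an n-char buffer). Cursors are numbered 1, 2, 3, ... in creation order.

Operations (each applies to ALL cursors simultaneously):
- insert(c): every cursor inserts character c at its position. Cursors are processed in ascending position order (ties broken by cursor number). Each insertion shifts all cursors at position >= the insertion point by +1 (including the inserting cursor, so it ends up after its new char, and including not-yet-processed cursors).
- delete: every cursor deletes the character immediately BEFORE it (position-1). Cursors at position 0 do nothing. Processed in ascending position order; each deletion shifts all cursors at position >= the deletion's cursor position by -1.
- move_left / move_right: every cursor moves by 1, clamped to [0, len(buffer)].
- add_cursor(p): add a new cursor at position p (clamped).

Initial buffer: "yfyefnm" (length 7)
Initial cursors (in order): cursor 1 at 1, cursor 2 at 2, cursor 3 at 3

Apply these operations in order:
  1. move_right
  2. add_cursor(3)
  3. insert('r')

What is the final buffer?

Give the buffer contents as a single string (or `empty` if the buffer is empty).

Answer: yfryrrerfnm

Derivation:
After op 1 (move_right): buffer="yfyefnm" (len 7), cursors c1@2 c2@3 c3@4, authorship .......
After op 2 (add_cursor(3)): buffer="yfyefnm" (len 7), cursors c1@2 c2@3 c4@3 c3@4, authorship .......
After op 3 (insert('r')): buffer="yfryrrerfnm" (len 11), cursors c1@3 c2@6 c4@6 c3@8, authorship ..1.24.3...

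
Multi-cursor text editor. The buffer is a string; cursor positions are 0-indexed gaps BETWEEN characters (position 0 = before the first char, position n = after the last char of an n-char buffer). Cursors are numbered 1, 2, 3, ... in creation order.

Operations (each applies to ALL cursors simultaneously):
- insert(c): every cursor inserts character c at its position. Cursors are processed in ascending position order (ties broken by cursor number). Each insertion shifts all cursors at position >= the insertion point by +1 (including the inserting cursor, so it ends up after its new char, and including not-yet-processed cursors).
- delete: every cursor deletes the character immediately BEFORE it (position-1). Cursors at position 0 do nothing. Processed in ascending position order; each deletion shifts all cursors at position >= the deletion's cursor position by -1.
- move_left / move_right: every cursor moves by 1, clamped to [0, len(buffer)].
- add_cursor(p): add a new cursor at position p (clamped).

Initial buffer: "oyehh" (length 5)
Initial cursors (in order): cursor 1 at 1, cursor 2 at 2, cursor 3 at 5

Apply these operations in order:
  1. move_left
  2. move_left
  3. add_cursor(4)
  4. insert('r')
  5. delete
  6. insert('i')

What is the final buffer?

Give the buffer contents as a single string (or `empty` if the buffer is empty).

Answer: iioyeihih

Derivation:
After op 1 (move_left): buffer="oyehh" (len 5), cursors c1@0 c2@1 c3@4, authorship .....
After op 2 (move_left): buffer="oyehh" (len 5), cursors c1@0 c2@0 c3@3, authorship .....
After op 3 (add_cursor(4)): buffer="oyehh" (len 5), cursors c1@0 c2@0 c3@3 c4@4, authorship .....
After op 4 (insert('r')): buffer="rroyerhrh" (len 9), cursors c1@2 c2@2 c3@6 c4@8, authorship 12...3.4.
After op 5 (delete): buffer="oyehh" (len 5), cursors c1@0 c2@0 c3@3 c4@4, authorship .....
After op 6 (insert('i')): buffer="iioyeihih" (len 9), cursors c1@2 c2@2 c3@6 c4@8, authorship 12...3.4.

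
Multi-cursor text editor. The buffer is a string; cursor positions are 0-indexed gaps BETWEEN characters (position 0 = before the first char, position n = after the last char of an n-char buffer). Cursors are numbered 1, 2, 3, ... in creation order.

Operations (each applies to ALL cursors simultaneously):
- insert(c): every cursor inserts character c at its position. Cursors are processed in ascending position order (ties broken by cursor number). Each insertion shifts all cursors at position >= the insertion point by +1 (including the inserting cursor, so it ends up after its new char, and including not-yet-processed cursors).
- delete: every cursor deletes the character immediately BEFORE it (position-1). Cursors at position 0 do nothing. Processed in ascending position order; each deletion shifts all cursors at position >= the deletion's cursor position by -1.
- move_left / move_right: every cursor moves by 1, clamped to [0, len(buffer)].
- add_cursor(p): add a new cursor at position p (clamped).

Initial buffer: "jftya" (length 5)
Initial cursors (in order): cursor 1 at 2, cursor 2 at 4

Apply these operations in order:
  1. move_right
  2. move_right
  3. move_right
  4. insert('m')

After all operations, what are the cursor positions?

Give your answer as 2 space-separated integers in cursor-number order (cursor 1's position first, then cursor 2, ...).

Answer: 7 7

Derivation:
After op 1 (move_right): buffer="jftya" (len 5), cursors c1@3 c2@5, authorship .....
After op 2 (move_right): buffer="jftya" (len 5), cursors c1@4 c2@5, authorship .....
After op 3 (move_right): buffer="jftya" (len 5), cursors c1@5 c2@5, authorship .....
After op 4 (insert('m')): buffer="jftyamm" (len 7), cursors c1@7 c2@7, authorship .....12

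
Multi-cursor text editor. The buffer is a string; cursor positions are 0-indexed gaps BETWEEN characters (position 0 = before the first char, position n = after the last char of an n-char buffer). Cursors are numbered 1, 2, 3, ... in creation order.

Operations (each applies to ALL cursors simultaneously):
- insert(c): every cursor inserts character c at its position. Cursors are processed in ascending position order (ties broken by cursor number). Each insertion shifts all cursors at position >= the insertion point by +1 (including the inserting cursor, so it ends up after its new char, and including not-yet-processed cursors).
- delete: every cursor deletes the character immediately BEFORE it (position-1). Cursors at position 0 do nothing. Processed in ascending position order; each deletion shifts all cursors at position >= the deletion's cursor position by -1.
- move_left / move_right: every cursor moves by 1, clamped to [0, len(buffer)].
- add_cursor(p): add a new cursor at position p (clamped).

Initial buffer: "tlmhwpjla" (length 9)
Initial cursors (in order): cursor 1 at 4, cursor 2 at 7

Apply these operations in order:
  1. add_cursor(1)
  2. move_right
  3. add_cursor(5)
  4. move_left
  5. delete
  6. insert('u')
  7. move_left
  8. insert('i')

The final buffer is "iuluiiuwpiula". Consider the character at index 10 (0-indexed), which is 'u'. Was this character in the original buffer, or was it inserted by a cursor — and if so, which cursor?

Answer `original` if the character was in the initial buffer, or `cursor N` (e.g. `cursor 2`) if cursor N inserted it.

After op 1 (add_cursor(1)): buffer="tlmhwpjla" (len 9), cursors c3@1 c1@4 c2@7, authorship .........
After op 2 (move_right): buffer="tlmhwpjla" (len 9), cursors c3@2 c1@5 c2@8, authorship .........
After op 3 (add_cursor(5)): buffer="tlmhwpjla" (len 9), cursors c3@2 c1@5 c4@5 c2@8, authorship .........
After op 4 (move_left): buffer="tlmhwpjla" (len 9), cursors c3@1 c1@4 c4@4 c2@7, authorship .........
After op 5 (delete): buffer="lwpla" (len 5), cursors c3@0 c1@1 c4@1 c2@3, authorship .....
After op 6 (insert('u')): buffer="uluuwpula" (len 9), cursors c3@1 c1@4 c4@4 c2@7, authorship 3.14..2..
After op 7 (move_left): buffer="uluuwpula" (len 9), cursors c3@0 c1@3 c4@3 c2@6, authorship 3.14..2..
After op 8 (insert('i')): buffer="iuluiiuwpiula" (len 13), cursors c3@1 c1@6 c4@6 c2@10, authorship 33.1144..22..
Authorship (.=original, N=cursor N): 3 3 . 1 1 4 4 . . 2 2 . .
Index 10: author = 2

Answer: cursor 2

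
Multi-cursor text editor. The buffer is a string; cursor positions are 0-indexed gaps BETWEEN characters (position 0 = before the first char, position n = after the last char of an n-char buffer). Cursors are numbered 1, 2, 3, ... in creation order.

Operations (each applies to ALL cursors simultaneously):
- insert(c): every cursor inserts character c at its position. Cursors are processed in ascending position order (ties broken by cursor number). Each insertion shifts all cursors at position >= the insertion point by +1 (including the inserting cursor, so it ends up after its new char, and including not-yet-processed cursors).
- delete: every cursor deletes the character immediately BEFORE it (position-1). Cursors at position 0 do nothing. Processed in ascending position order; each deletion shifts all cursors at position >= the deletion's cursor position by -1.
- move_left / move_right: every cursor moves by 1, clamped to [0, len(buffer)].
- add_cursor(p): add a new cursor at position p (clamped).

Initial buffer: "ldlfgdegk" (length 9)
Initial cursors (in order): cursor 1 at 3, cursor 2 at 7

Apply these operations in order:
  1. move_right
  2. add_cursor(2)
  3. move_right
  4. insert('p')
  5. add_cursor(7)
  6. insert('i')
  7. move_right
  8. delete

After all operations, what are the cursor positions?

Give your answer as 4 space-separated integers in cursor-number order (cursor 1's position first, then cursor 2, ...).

Answer: 8 12 5 8

Derivation:
After op 1 (move_right): buffer="ldlfgdegk" (len 9), cursors c1@4 c2@8, authorship .........
After op 2 (add_cursor(2)): buffer="ldlfgdegk" (len 9), cursors c3@2 c1@4 c2@8, authorship .........
After op 3 (move_right): buffer="ldlfgdegk" (len 9), cursors c3@3 c1@5 c2@9, authorship .........
After op 4 (insert('p')): buffer="ldlpfgpdegkp" (len 12), cursors c3@4 c1@7 c2@12, authorship ...3..1....2
After op 5 (add_cursor(7)): buffer="ldlpfgpdegkp" (len 12), cursors c3@4 c1@7 c4@7 c2@12, authorship ...3..1....2
After op 6 (insert('i')): buffer="ldlpifgpiidegkpi" (len 16), cursors c3@5 c1@10 c4@10 c2@16, authorship ...33..114....22
After op 7 (move_right): buffer="ldlpifgpiidegkpi" (len 16), cursors c3@6 c1@11 c4@11 c2@16, authorship ...33..114....22
After op 8 (delete): buffer="ldlpigpiegkp" (len 12), cursors c3@5 c1@8 c4@8 c2@12, authorship ...33.11...2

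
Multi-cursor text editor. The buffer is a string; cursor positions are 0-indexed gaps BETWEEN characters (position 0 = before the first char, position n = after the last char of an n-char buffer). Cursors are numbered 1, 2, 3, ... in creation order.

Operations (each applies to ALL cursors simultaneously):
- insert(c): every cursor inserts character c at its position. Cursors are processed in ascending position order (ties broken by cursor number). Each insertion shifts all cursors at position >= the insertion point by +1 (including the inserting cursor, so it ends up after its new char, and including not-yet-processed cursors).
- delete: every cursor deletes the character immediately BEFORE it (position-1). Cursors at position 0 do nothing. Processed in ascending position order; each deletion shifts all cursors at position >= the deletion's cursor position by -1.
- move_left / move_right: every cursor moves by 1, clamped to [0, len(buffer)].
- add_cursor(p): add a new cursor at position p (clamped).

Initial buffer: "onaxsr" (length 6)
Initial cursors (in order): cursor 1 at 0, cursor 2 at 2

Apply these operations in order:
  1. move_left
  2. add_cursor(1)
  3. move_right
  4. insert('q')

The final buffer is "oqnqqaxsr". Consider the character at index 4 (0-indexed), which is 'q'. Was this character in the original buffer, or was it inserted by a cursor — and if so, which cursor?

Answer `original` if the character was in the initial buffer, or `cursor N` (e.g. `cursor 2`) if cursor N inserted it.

Answer: cursor 3

Derivation:
After op 1 (move_left): buffer="onaxsr" (len 6), cursors c1@0 c2@1, authorship ......
After op 2 (add_cursor(1)): buffer="onaxsr" (len 6), cursors c1@0 c2@1 c3@1, authorship ......
After op 3 (move_right): buffer="onaxsr" (len 6), cursors c1@1 c2@2 c3@2, authorship ......
After op 4 (insert('q')): buffer="oqnqqaxsr" (len 9), cursors c1@2 c2@5 c3@5, authorship .1.23....
Authorship (.=original, N=cursor N): . 1 . 2 3 . . . .
Index 4: author = 3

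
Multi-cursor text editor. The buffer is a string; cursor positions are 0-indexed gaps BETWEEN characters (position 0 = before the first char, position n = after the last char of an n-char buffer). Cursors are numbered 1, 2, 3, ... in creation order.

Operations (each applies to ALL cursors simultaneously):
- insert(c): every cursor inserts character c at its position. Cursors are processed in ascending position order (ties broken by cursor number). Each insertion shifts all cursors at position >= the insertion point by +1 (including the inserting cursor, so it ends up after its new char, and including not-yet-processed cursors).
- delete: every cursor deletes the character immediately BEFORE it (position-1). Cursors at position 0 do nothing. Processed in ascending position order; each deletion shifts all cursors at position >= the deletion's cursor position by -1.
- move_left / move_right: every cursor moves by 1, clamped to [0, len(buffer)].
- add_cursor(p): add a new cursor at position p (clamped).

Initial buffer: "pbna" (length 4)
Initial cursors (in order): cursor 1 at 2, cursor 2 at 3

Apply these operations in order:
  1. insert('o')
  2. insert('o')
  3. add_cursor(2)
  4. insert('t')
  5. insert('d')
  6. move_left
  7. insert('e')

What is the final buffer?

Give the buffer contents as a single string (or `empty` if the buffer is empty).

After op 1 (insert('o')): buffer="pbonoa" (len 6), cursors c1@3 c2@5, authorship ..1.2.
After op 2 (insert('o')): buffer="pboonooa" (len 8), cursors c1@4 c2@7, authorship ..11.22.
After op 3 (add_cursor(2)): buffer="pboonooa" (len 8), cursors c3@2 c1@4 c2@7, authorship ..11.22.
After op 4 (insert('t')): buffer="pbtootnoota" (len 11), cursors c3@3 c1@6 c2@10, authorship ..3111.222.
After op 5 (insert('d')): buffer="pbtdootdnootda" (len 14), cursors c3@4 c1@8 c2@13, authorship ..331111.2222.
After op 6 (move_left): buffer="pbtdootdnootda" (len 14), cursors c3@3 c1@7 c2@12, authorship ..331111.2222.
After op 7 (insert('e')): buffer="pbtedootednooteda" (len 17), cursors c3@4 c1@9 c2@15, authorship ..33311111.22222.

Answer: pbtedootednooteda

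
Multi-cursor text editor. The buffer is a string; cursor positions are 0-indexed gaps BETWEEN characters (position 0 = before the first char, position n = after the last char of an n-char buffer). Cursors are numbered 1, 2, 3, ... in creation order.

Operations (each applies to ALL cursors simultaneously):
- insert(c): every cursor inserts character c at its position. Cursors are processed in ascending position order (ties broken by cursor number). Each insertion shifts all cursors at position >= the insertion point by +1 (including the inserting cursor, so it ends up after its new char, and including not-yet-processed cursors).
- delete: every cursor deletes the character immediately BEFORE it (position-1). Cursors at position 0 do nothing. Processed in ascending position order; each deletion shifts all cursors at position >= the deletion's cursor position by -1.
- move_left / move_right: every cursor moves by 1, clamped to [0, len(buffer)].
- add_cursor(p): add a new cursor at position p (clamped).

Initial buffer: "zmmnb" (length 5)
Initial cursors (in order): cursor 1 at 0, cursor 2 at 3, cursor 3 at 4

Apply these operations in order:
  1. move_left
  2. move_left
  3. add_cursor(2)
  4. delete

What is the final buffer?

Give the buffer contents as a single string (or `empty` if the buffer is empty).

Answer: mnb

Derivation:
After op 1 (move_left): buffer="zmmnb" (len 5), cursors c1@0 c2@2 c3@3, authorship .....
After op 2 (move_left): buffer="zmmnb" (len 5), cursors c1@0 c2@1 c3@2, authorship .....
After op 3 (add_cursor(2)): buffer="zmmnb" (len 5), cursors c1@0 c2@1 c3@2 c4@2, authorship .....
After op 4 (delete): buffer="mnb" (len 3), cursors c1@0 c2@0 c3@0 c4@0, authorship ...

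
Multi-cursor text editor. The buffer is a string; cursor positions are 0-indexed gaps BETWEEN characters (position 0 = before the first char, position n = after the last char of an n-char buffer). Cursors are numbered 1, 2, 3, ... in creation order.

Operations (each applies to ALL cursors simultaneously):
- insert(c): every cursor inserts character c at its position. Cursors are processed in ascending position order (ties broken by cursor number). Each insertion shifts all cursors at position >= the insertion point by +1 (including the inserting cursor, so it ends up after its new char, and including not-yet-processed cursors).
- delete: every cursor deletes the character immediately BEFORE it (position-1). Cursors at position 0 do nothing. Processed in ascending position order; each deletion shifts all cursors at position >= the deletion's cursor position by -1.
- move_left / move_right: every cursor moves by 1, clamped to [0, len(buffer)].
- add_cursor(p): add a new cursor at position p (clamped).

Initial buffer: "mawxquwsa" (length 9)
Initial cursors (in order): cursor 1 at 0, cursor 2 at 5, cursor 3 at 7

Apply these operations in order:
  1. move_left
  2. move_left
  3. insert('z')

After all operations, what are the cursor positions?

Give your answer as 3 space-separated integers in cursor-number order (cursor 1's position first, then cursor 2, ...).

After op 1 (move_left): buffer="mawxquwsa" (len 9), cursors c1@0 c2@4 c3@6, authorship .........
After op 2 (move_left): buffer="mawxquwsa" (len 9), cursors c1@0 c2@3 c3@5, authorship .........
After op 3 (insert('z')): buffer="zmawzxqzuwsa" (len 12), cursors c1@1 c2@5 c3@8, authorship 1...2..3....

Answer: 1 5 8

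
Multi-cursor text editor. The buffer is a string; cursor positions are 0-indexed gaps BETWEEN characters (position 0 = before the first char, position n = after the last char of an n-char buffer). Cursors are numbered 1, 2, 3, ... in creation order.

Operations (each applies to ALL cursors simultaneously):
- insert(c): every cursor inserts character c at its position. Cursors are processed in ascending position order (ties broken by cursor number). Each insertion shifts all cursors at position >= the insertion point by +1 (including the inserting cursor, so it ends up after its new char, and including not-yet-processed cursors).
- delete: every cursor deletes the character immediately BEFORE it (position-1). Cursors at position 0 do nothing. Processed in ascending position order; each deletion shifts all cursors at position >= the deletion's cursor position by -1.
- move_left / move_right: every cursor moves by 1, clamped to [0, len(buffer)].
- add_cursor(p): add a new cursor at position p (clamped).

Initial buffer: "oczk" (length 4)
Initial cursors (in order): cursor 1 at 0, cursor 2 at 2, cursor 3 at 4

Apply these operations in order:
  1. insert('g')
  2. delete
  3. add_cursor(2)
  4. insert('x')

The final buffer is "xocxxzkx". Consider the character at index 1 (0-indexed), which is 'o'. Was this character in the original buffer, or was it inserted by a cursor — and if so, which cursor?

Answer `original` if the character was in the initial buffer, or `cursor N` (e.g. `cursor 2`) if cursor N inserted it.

After op 1 (insert('g')): buffer="gocgzkg" (len 7), cursors c1@1 c2@4 c3@7, authorship 1..2..3
After op 2 (delete): buffer="oczk" (len 4), cursors c1@0 c2@2 c3@4, authorship ....
After op 3 (add_cursor(2)): buffer="oczk" (len 4), cursors c1@0 c2@2 c4@2 c3@4, authorship ....
After op 4 (insert('x')): buffer="xocxxzkx" (len 8), cursors c1@1 c2@5 c4@5 c3@8, authorship 1..24..3
Authorship (.=original, N=cursor N): 1 . . 2 4 . . 3
Index 1: author = original

Answer: original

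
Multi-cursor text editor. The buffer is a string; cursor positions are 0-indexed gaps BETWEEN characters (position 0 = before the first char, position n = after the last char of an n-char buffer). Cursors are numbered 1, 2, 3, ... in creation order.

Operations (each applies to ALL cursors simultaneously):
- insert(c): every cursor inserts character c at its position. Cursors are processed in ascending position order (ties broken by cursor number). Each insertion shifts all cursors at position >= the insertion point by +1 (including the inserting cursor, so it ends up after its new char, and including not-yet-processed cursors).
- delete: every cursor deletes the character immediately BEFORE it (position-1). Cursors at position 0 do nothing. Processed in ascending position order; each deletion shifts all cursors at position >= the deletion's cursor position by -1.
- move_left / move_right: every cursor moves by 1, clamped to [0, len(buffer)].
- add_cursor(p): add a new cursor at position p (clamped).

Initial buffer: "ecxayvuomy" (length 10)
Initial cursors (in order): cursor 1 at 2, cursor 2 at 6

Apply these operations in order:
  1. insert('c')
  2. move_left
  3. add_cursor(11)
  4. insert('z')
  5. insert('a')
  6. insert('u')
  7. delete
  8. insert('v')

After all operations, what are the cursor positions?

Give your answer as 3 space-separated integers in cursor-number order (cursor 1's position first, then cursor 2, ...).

Answer: 5 13 20

Derivation:
After op 1 (insert('c')): buffer="eccxayvcuomy" (len 12), cursors c1@3 c2@8, authorship ..1....2....
After op 2 (move_left): buffer="eccxayvcuomy" (len 12), cursors c1@2 c2@7, authorship ..1....2....
After op 3 (add_cursor(11)): buffer="eccxayvcuomy" (len 12), cursors c1@2 c2@7 c3@11, authorship ..1....2....
After op 4 (insert('z')): buffer="eczcxayvzcuomzy" (len 15), cursors c1@3 c2@9 c3@14, authorship ..11....22...3.
After op 5 (insert('a')): buffer="eczacxayvzacuomzay" (len 18), cursors c1@4 c2@11 c3@17, authorship ..111....222...33.
After op 6 (insert('u')): buffer="eczaucxayvzaucuomzauy" (len 21), cursors c1@5 c2@13 c3@20, authorship ..1111....2222...333.
After op 7 (delete): buffer="eczacxayvzacuomzay" (len 18), cursors c1@4 c2@11 c3@17, authorship ..111....222...33.
After op 8 (insert('v')): buffer="eczavcxayvzavcuomzavy" (len 21), cursors c1@5 c2@13 c3@20, authorship ..1111....2222...333.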